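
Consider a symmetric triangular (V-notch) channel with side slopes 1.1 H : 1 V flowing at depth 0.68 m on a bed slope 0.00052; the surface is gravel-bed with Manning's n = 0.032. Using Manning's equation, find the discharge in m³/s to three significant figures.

A = z·y² = 1.1×0.68² = 0.5086 m²
P = 2y√(1+z²) = 2×0.68×√(1+1.1²) = 2.022 m
R = A/P = 0.5086/2.022 = 0.2516 m
Q = (1/n)·A·R^(2/3)·S^(1/2) = (1/0.032) × 0.5086 × 0.2516^(2/3) × 0.00052^(1/2) = 0.1444 m³/s

0.144 m³/s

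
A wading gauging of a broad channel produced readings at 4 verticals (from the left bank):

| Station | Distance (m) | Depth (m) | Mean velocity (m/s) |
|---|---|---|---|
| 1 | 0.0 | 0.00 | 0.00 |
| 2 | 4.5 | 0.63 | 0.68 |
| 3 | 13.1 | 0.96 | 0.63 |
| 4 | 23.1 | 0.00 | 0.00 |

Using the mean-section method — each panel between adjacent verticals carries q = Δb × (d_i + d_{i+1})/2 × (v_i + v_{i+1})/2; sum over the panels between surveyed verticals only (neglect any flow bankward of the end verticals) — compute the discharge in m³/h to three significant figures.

Panel 1-2: Δb = 4.5 m, d̄ = (0.00+0.63)/2 = 0.315, v̄ = (0.00+0.68)/2 = 0.34 → q = 4.5×0.315×0.34 = 0.4820 m³/s
Panel 2-3: Δb = 8.6 m, d̄ = (0.63+0.96)/2 = 0.795, v̄ = (0.68+0.63)/2 = 0.655 → q = 8.6×0.795×0.655 = 4.478 m³/s
Panel 3-4: Δb = 10 m, d̄ = (0.96+0.00)/2 = 0.48, v̄ = (0.63+0.00)/2 = 0.315 → q = 10×0.48×0.315 = 1.512 m³/s
Q = Σ q = 6.472 m³/s
= 6.472 × 3600 = 23300 m³/h

23300 m³/h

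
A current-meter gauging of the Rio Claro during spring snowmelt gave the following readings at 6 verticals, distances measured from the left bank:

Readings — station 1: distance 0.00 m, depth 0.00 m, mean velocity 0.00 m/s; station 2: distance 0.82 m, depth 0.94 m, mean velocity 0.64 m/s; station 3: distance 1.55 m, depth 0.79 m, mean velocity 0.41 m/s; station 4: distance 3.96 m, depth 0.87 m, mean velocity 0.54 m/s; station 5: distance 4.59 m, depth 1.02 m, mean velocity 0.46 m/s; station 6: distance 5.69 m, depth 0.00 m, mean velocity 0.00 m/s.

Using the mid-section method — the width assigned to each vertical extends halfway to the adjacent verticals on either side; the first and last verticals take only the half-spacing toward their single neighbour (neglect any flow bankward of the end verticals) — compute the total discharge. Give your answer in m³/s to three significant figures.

2.09 m³/s

w_2 = (1.55 − 0.00)/2 = 0.775 m; q_2 = 0.64 × 0.94 × 0.775 = 0.4662 m³/s
w_3 = (3.96 − 0.82)/2 = 1.57 m; q_3 = 0.41 × 0.79 × 1.57 = 0.5085 m³/s
w_4 = (4.59 − 1.55)/2 = 1.52 m; q_4 = 0.54 × 0.87 × 1.52 = 0.7141 m³/s
w_5 = (5.69 − 3.96)/2 = 0.865 m; q_5 = 0.46 × 1.02 × 0.865 = 0.4059 m³/s
Stations 1, 6 contribute zero (depth or velocity is 0).
Q = Σ qᵢ = 2.095 m³/s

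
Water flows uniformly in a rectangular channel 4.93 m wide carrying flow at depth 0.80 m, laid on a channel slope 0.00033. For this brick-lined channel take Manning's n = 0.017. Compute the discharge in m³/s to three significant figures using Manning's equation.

3.01 m³/s

A = b·y = 4.93 × 0.80 = 3.944 m²
P = b + 2y = 4.93 + 2×0.80 = 6.530 m
R = A/P = 3.944/6.530 = 0.6040 m
Q = (1/n)·A·R^(2/3)·S^(1/2) = (1/0.017) × 3.944 × 0.6040^(2/3) × 0.00033^(1/2) = 3.011 m³/s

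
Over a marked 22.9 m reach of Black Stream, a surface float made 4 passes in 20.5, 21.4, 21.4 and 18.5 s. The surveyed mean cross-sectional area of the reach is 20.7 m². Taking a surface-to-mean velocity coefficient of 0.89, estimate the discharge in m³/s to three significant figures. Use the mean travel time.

20.6 m³/s

t̄ = (20.5 + 21.4 + 21.4 + 18.5) / 4 = 20.45 s
v_surface = L / t̄ = 22.9 / 20.45 = 1.120 m/s
v_mean = 0.89 × 1.120 = 0.9966 m/s
Q = A × v_mean = 20.7 × 0.9966 = 20.63 m³/s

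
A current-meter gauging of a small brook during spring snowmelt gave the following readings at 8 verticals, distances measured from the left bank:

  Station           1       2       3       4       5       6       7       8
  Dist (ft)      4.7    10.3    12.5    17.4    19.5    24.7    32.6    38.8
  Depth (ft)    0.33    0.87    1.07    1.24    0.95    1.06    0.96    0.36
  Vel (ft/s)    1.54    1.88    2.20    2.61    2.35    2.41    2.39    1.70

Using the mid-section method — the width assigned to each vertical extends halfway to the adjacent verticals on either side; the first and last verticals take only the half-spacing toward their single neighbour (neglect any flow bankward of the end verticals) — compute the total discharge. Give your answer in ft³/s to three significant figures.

70.4 ft³/s

w_1 = (10.3 − 4.7)/2 = 2.8 ft; q_1 = 1.54 × 0.33 × 2.8 = 1.423 ft³/s
w_2 = (12.5 − 4.7)/2 = 3.9 ft; q_2 = 1.88 × 0.87 × 3.9 = 6.379 ft³/s
w_3 = (17.4 − 10.3)/2 = 3.55 ft; q_3 = 2.20 × 1.07 × 3.55 = 8.357 ft³/s
w_4 = (19.5 − 12.5)/2 = 3.5 ft; q_4 = 2.61 × 1.24 × 3.5 = 11.33 ft³/s
w_5 = (24.7 − 17.4)/2 = 3.65 ft; q_5 = 2.35 × 0.95 × 3.65 = 8.149 ft³/s
w_6 = (32.6 − 19.5)/2 = 6.55 ft; q_6 = 2.41 × 1.06 × 6.55 = 16.73 ft³/s
w_7 = (38.8 − 24.7)/2 = 7.05 ft; q_7 = 2.39 × 0.96 × 7.05 = 16.18 ft³/s
w_8 = (38.8 − 32.6)/2 = 3.1 ft; q_8 = 1.70 × 0.36 × 3.1 = 1.897 ft³/s
Q = Σ qᵢ = 70.44 ft³/s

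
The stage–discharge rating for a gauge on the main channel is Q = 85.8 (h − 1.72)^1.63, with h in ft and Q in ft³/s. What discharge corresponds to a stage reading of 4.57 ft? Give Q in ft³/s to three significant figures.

473 ft³/s

Q = 85.8 × (4.57 − 1.72)^1.63 = 85.8 × 2.85^1.63 = 473.0 ft³/s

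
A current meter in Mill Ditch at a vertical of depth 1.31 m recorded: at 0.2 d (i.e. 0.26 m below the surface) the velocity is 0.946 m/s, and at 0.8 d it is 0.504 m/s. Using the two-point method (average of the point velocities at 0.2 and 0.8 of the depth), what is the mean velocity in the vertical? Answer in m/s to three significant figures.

0.725 m/s

v̄ = (0.946 + 0.504) / 2 = 0.7250 m/s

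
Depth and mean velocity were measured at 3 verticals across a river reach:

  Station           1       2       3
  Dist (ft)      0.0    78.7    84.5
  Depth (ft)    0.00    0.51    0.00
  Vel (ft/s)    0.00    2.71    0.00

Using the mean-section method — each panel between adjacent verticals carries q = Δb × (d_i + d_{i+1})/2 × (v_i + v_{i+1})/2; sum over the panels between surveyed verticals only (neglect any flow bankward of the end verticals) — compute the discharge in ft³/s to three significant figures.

29.2 ft³/s

Panel 1-2: Δb = 78.7 ft, d̄ = (0.00+0.51)/2 = 0.255, v̄ = (0.00+2.71)/2 = 1.355 → q = 78.7×0.255×1.355 = 27.19 ft³/s
Panel 2-3: Δb = 5.8 ft, d̄ = (0.51+0.00)/2 = 0.255, v̄ = (2.71+0.00)/2 = 1.355 → q = 5.8×0.255×1.355 = 2.004 ft³/s
Q = Σ q = 29.20 ft³/s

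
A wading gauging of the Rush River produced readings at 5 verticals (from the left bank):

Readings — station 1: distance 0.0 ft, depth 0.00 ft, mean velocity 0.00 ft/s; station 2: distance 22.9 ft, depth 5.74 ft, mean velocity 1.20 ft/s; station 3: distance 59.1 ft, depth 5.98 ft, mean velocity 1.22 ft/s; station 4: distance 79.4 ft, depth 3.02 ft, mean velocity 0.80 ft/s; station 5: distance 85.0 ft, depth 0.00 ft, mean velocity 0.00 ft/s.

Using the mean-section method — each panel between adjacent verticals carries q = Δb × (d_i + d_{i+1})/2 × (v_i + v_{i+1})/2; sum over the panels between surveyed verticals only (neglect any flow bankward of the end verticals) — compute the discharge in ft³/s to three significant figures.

Panel 1-2: Δb = 22.9 ft, d̄ = (0.00+5.74)/2 = 2.87, v̄ = (0.00+1.20)/2 = 0.6 → q = 22.9×2.87×0.6 = 39.43 ft³/s
Panel 2-3: Δb = 36.2 ft, d̄ = (5.74+5.98)/2 = 5.86, v̄ = (1.20+1.22)/2 = 1.21 → q = 36.2×5.86×1.21 = 256.7 ft³/s
Panel 3-4: Δb = 20.3 ft, d̄ = (5.98+3.02)/2 = 4.5, v̄ = (1.22+0.80)/2 = 1.01 → q = 20.3×4.5×1.01 = 92.26 ft³/s
Panel 4-5: Δb = 5.6 ft, d̄ = (3.02+0.00)/2 = 1.51, v̄ = (0.80+0.00)/2 = 0.4 → q = 5.6×1.51×0.4 = 3.382 ft³/s
Q = Σ q = 391.8 ft³/s

392 ft³/s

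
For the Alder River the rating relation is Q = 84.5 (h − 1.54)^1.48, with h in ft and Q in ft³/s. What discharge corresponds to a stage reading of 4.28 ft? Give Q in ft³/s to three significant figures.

Q = 84.5 × (4.28 − 1.54)^1.48 = 84.5 × 2.74^1.48 = 375.6 ft³/s

376 ft³/s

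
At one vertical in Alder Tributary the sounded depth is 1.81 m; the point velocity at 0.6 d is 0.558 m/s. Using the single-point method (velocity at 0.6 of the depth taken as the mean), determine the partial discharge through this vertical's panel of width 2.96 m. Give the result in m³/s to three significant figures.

v̄ = v₀.₆ = 0.558 m/s
q = v̄ × d × w = 0.5580 × 1.81 × 2.96 = 2.990 m³/s

2.99 m³/s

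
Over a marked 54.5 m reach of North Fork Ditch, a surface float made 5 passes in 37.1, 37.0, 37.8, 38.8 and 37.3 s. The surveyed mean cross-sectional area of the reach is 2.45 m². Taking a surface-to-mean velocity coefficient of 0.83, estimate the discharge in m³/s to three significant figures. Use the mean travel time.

2.95 m³/s

t̄ = (37.1 + 37.0 + 37.8 + 38.8 + 37.3) / 5 = 37.6 s
v_surface = L / t̄ = 54.5 / 37.6 = 1.449 m/s
v_mean = 0.83 × 1.449 = 1.203 m/s
Q = A × v_mean = 2.45 × 1.203 = 2.947 m³/s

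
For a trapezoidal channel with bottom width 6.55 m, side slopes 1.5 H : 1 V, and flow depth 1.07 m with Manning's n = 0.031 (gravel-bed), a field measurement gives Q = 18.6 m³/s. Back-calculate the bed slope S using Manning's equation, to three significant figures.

0.00552

A = (b + z·y)·y = (6.55 + 1.5×1.07)×1.07 = 8.726 m²
P = b + 2y√(1+z²) = 6.55 + 2×1.07×√(1+1.5²) = 10.41 m
R = A/P = 8.726/10.41 = 0.8384 m
S = (Q·n / (1·A·R^(2/3)))² = (18.6×0.031 / (1×8.726×0.8891))² = 0.005523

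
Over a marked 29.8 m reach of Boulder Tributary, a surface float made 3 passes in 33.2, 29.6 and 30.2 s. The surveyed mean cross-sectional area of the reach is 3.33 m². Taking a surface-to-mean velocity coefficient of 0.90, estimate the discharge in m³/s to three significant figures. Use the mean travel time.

t̄ = (33.2 + 29.6 + 30.2) / 3 = 31 s
v_surface = L / t̄ = 29.8 / 31 = 0.9613 m/s
v_mean = 0.90 × 0.9613 = 0.8652 m/s
Q = A × v_mean = 3.33 × 0.8652 = 2.881 m³/s

2.88 m³/s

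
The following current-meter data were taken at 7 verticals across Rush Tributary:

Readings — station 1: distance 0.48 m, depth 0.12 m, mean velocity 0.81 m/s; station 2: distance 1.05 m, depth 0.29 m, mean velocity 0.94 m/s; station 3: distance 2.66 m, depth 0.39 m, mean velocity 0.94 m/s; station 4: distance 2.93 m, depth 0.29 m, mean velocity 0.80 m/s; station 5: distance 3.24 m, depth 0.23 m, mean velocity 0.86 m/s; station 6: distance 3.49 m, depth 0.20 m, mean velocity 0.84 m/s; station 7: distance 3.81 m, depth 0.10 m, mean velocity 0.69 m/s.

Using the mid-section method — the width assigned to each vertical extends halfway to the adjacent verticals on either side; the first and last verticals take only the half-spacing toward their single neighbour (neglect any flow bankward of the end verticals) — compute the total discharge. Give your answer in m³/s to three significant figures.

0.851 m³/s

w_1 = (1.05 − 0.48)/2 = 0.285 m; q_1 = 0.81 × 0.12 × 0.285 = 0.02770 m³/s
w_2 = (2.66 − 0.48)/2 = 1.09 m; q_2 = 0.94 × 0.29 × 1.09 = 0.2971 m³/s
w_3 = (2.93 − 1.05)/2 = 0.94 m; q_3 = 0.94 × 0.39 × 0.94 = 0.3446 m³/s
w_4 = (3.24 − 2.66)/2 = 0.29 m; q_4 = 0.80 × 0.29 × 0.29 = 0.06728 m³/s
w_5 = (3.49 − 2.93)/2 = 0.28 m; q_5 = 0.86 × 0.23 × 0.28 = 0.05538 m³/s
w_6 = (3.81 − 3.24)/2 = 0.285 m; q_6 = 0.84 × 0.20 × 0.285 = 0.04788 m³/s
w_7 = (3.81 − 3.49)/2 = 0.16 m; q_7 = 0.69 × 0.10 × 0.16 = 0.01104 m³/s
Q = Σ qᵢ = 0.8510 m³/s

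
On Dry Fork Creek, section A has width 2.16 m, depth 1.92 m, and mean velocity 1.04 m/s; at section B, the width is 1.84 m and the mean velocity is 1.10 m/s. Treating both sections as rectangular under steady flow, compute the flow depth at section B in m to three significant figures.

2.13 m

Q = A₁V₁ = (2.16×1.92) × 1.04 = 4.313 m³/s
d₂ = Q/(b₂ V₂) = 4.313/(1.84×1.10) = 2.131 m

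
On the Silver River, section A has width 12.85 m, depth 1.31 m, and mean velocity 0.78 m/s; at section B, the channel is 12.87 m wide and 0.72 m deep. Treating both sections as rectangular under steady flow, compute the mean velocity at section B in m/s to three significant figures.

Q = A₁V₁ = (12.85×1.31) × 0.78 = 13.13 m³/s
A₂ = 12.87 × 0.72 = 9.266 m²
V₂ = Q/A₂ = 13.13/9.266 = 1.417 m/s

1.42 m/s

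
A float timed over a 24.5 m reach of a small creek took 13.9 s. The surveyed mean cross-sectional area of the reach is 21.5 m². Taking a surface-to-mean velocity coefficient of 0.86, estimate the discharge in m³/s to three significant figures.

32.6 m³/s

v_surface = L / t̄ = 24.5 / 13.9 = 1.763 m/s
v_mean = 0.86 × 1.763 = 1.516 m/s
Q = A × v_mean = 21.5 × 1.516 = 32.59 m³/s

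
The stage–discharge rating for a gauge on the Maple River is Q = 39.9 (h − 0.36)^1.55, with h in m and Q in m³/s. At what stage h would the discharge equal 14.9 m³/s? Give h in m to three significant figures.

0.890 m

h − h₀ = (Q/C)^(1/b) = (14.9/39.9)^(1/1.55) = 0.5297 m
h = 0.36 + 0.5297 = 0.8897 m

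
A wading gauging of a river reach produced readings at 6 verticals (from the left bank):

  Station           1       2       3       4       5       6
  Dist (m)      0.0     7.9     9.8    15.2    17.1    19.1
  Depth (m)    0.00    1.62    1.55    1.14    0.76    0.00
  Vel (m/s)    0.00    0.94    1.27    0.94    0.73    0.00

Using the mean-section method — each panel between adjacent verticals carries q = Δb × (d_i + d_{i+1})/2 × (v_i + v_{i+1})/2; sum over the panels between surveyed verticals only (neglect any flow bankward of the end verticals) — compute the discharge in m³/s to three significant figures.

16.1 m³/s

Panel 1-2: Δb = 7.9 m, d̄ = (0.00+1.62)/2 = 0.81, v̄ = (0.00+0.94)/2 = 0.47 → q = 7.9×0.81×0.47 = 3.008 m³/s
Panel 2-3: Δb = 1.9 m, d̄ = (1.62+1.55)/2 = 1.585, v̄ = (0.94+1.27)/2 = 1.105 → q = 1.9×1.585×1.105 = 3.328 m³/s
Panel 3-4: Δb = 5.4 m, d̄ = (1.55+1.14)/2 = 1.345, v̄ = (1.27+0.94)/2 = 1.105 → q = 5.4×1.345×1.105 = 8.026 m³/s
Panel 4-5: Δb = 1.9 m, d̄ = (1.14+0.76)/2 = 0.95, v̄ = (0.94+0.73)/2 = 0.835 → q = 1.9×0.95×0.835 = 1.507 m³/s
Panel 5-6: Δb = 2 m, d̄ = (0.76+0.00)/2 = 0.38, v̄ = (0.73+0.00)/2 = 0.365 → q = 2×0.38×0.365 = 0.2774 m³/s
Q = Σ q = 16.15 m³/s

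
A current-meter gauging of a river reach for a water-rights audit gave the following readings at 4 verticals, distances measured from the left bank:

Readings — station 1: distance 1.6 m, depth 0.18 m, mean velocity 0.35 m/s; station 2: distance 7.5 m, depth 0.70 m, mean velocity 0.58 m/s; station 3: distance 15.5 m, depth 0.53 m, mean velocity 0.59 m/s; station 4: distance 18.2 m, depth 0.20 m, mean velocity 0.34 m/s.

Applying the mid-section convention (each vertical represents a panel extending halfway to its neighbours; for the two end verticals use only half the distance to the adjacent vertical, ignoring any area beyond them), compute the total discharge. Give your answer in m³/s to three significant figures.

w_1 = (7.5 − 1.6)/2 = 2.95 m; q_1 = 0.35 × 0.18 × 2.95 = 0.1859 m³/s
w_2 = (15.5 − 1.6)/2 = 6.95 m; q_2 = 0.58 × 0.70 × 6.95 = 2.822 m³/s
w_3 = (18.2 − 7.5)/2 = 5.35 m; q_3 = 0.59 × 0.53 × 5.35 = 1.673 m³/s
w_4 = (18.2 − 15.5)/2 = 1.35 m; q_4 = 0.34 × 0.20 × 1.35 = 0.09180 m³/s
Q = Σ qᵢ = 4.772 m³/s

4.77 m³/s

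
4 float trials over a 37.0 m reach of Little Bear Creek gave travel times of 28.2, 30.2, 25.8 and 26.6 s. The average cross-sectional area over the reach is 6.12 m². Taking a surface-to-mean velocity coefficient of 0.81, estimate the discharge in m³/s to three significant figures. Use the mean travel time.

6.62 m³/s

t̄ = (28.2 + 30.2 + 25.8 + 26.6) / 4 = 27.7 s
v_surface = L / t̄ = 37.0 / 27.7 = 1.336 m/s
v_mean = 0.81 × 1.336 = 1.082 m/s
Q = A × v_mean = 6.12 × 1.082 = 6.622 m³/s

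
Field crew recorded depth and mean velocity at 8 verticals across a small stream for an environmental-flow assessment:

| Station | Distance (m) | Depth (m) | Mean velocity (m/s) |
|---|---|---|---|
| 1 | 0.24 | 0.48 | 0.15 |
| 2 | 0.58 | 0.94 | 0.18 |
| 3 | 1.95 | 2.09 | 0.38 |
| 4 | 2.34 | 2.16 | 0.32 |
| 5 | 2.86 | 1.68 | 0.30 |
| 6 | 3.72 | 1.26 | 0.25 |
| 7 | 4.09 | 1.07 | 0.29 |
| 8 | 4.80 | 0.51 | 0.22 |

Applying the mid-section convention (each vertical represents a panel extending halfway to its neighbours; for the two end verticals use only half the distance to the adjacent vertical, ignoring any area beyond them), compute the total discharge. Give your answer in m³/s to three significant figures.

1.92 m³/s

w_1 = (0.58 − 0.24)/2 = 0.17 m; q_1 = 0.15 × 0.48 × 0.17 = 0.01224 m³/s
w_2 = (1.95 − 0.24)/2 = 0.855 m; q_2 = 0.18 × 0.94 × 0.855 = 0.1447 m³/s
w_3 = (2.34 − 0.58)/2 = 0.88 m; q_3 = 0.38 × 2.09 × 0.88 = 0.6989 m³/s
w_4 = (2.86 − 1.95)/2 = 0.455 m; q_4 = 0.32 × 2.16 × 0.455 = 0.3145 m³/s
w_5 = (3.72 − 2.34)/2 = 0.69 m; q_5 = 0.30 × 1.68 × 0.69 = 0.3478 m³/s
w_6 = (4.09 − 2.86)/2 = 0.615 m; q_6 = 0.25 × 1.26 × 0.615 = 0.1937 m³/s
w_7 = (4.80 − 3.72)/2 = 0.54 m; q_7 = 0.29 × 1.07 × 0.54 = 0.1676 m³/s
w_8 = (4.80 − 4.09)/2 = 0.355 m; q_8 = 0.22 × 0.51 × 0.355 = 0.03983 m³/s
Q = Σ qᵢ = 1.919 m³/s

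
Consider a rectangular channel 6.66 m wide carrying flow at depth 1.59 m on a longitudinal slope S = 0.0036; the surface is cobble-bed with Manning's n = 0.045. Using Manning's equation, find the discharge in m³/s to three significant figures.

A = b·y = 6.66 × 1.59 = 10.59 m²
P = b + 2y = 6.66 + 2×1.59 = 9.840 m
R = A/P = 10.59/9.840 = 1.076 m
Q = (1/n)·A·R^(2/3)·S^(1/2) = (1/0.045) × 10.59 × 1.076^(2/3) × 0.0036^(1/2) = 14.83 m³/s

14.8 m³/s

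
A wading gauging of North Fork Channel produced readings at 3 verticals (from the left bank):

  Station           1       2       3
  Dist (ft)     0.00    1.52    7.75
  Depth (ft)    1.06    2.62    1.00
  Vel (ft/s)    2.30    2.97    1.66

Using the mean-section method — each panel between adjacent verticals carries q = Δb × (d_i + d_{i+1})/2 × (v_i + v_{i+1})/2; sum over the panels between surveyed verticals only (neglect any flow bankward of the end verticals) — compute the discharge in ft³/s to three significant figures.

Panel 1-2: Δb = 1.52 ft, d̄ = (1.06+2.62)/2 = 1.84, v̄ = (2.30+2.97)/2 = 2.635 → q = 1.52×1.84×2.635 = 7.370 ft³/s
Panel 2-3: Δb = 6.23 ft, d̄ = (2.62+1.00)/2 = 1.81, v̄ = (2.97+1.66)/2 = 2.315 → q = 6.23×1.81×2.315 = 26.10 ft³/s
Q = Σ q = 33.47 ft³/s

33.5 ft³/s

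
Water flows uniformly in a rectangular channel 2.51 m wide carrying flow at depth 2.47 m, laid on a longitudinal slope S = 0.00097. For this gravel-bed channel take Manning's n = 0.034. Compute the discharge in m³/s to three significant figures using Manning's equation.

A = b·y = 2.51 × 2.47 = 6.200 m²
P = b + 2y = 2.51 + 2×2.47 = 7.450 m
R = A/P = 6.200/7.450 = 0.8322 m
Q = (1/n)·A·R^(2/3)·S^(1/2) = (1/0.034) × 6.200 × 0.8322^(2/3) × 0.00097^(1/2) = 5.024 m³/s

5.02 m³/s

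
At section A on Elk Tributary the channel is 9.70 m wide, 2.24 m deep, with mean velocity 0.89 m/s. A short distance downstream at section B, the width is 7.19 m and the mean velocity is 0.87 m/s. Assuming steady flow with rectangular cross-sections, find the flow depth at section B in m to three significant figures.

3.09 m

Q = A₁V₁ = (9.70×2.24) × 0.89 = 19.34 m³/s
d₂ = Q/(b₂ V₂) = 19.34/(7.19×0.87) = 3.091 m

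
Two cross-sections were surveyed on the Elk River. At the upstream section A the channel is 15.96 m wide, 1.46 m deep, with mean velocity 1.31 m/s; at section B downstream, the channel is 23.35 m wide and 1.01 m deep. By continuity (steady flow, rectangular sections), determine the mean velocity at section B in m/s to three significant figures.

Q = A₁V₁ = (15.96×1.46) × 1.31 = 30.53 m³/s
A₂ = 23.35 × 1.01 = 23.58 m²
V₂ = Q/A₂ = 30.53/23.58 = 1.294 m/s

1.29 m/s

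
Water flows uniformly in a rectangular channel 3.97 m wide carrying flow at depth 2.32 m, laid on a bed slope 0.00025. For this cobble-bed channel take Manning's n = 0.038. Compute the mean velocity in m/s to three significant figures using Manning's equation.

A = b·y = 3.97 × 2.32 = 9.210 m²
P = b + 2y = 3.97 + 2×2.32 = 8.610 m
R = A/P = 9.210/8.610 = 1.070 m
Q = (1/n)·A·R^(2/3)·S^(1/2) = (1/0.038) × 9.210 × 1.070^(2/3) × 0.00025^(1/2) = 4.008 m³/s
V = Q/A = 4.008/9.210 = 0.4352 m/s

0.435 m/s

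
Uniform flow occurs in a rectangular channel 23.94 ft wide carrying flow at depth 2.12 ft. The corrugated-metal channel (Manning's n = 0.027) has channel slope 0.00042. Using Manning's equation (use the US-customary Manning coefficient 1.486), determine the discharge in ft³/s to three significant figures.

A = b·y = 23.94 × 2.12 = 50.75 ft²
P = b + 2y = 23.94 + 2×2.12 = 28.18 ft
R = A/P = 50.75/28.18 = 1.801 ft
Q = (1.486/n)·A·R^(2/3)·S^(1/2) = (1.486/0.027) × 50.75 × 1.801^(2/3) × 0.00042^(1/2) = 84.74 ft³/s

84.7 ft³/s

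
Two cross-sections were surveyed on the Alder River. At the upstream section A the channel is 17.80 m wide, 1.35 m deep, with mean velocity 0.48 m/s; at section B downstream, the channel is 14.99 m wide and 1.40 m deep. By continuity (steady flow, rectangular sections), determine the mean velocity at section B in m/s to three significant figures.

0.550 m/s

Q = A₁V₁ = (17.80×1.35) × 0.48 = 11.53 m³/s
A₂ = 14.99 × 1.40 = 20.99 m²
V₂ = Q/A₂ = 11.53/20.99 = 0.5496 m/s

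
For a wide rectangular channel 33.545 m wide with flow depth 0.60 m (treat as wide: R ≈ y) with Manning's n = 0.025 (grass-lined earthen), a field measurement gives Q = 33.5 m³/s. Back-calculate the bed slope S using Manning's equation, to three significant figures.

0.00342

A = b·y = 33.545 × 0.60 = 20.13 m²
Wide channel: R ≈ y = 0.60 m
S = (Q·n / (1·A·R^(2/3)))² = (33.5×0.025 / (1×20.13×0.7114))² = 0.003421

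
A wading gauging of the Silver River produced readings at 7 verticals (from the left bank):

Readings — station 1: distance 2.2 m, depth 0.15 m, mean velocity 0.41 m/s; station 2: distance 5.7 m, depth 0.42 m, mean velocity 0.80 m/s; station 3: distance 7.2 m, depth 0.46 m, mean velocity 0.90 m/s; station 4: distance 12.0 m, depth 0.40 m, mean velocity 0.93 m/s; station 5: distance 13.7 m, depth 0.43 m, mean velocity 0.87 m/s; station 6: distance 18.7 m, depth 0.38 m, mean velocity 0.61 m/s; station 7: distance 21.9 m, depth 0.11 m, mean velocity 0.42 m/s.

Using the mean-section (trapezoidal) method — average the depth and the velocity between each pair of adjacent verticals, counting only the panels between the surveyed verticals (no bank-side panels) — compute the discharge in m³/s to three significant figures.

Panel 1-2: Δb = 3.5 m, d̄ = (0.15+0.42)/2 = 0.285, v̄ = (0.41+0.80)/2 = 0.605 → q = 3.5×0.285×0.605 = 0.6035 m³/s
Panel 2-3: Δb = 1.5 m, d̄ = (0.42+0.46)/2 = 0.44, v̄ = (0.80+0.90)/2 = 0.85 → q = 1.5×0.44×0.85 = 0.5610 m³/s
Panel 3-4: Δb = 4.8 m, d̄ = (0.46+0.40)/2 = 0.43, v̄ = (0.90+0.93)/2 = 0.915 → q = 4.8×0.43×0.915 = 1.889 m³/s
Panel 4-5: Δb = 1.7 m, d̄ = (0.40+0.43)/2 = 0.415, v̄ = (0.93+0.87)/2 = 0.9 → q = 1.7×0.415×0.9 = 0.6350 m³/s
Panel 5-6: Δb = 5 m, d̄ = (0.43+0.38)/2 = 0.405, v̄ = (0.87+0.61)/2 = 0.74 → q = 5×0.405×0.74 = 1.499 m³/s
Panel 6-7: Δb = 3.2 m, d̄ = (0.38+0.11)/2 = 0.245, v̄ = (0.61+0.42)/2 = 0.515 → q = 3.2×0.245×0.515 = 0.4038 m³/s
Q = Σ q = 5.590 m³/s

5.59 m³/s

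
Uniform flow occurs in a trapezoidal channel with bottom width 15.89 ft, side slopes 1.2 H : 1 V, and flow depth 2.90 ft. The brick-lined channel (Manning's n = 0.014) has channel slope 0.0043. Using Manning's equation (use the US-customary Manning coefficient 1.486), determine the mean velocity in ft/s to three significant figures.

12.0 ft/s

A = (b + z·y)·y = (15.89 + 1.2×2.90)×2.90 = 56.17 ft²
P = b + 2y√(1+z²) = 15.89 + 2×2.90×√(1+1.2²) = 24.95 ft
R = A/P = 56.17/24.95 = 2.251 ft
Q = (1.486/n)·A·R^(2/3)·S^(1/2) = (1.486/0.014) × 56.17 × 2.251^(2/3) × 0.0043^(1/2) = 671.6 ft³/s
V = Q/A = 671.6/56.17 = 11.96 ft/s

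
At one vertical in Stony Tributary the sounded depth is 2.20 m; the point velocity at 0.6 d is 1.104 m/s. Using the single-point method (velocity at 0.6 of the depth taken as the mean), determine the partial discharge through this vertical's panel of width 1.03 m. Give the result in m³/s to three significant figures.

v̄ = v₀.₆ = 1.104 m/s
q = v̄ × d × w = 1.104 × 2.20 × 1.03 = 2.502 m³/s

2.50 m³/s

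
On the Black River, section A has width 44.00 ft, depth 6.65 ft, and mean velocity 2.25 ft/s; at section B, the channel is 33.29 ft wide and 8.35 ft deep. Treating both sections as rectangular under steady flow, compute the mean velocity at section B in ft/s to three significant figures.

Q = A₁V₁ = (44.00×6.65) × 2.25 = 658.4 ft³/s
A₂ = 33.29 × 8.35 = 278.0 ft²
V₂ = Q/A₂ = 658.4/278.0 = 2.368 ft/s

2.37 ft/s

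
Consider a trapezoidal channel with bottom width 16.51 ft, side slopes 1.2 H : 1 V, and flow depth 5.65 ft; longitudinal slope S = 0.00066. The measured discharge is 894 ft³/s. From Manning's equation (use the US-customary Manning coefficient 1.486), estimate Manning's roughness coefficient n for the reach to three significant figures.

A = (b + z·y)·y = (16.51 + 1.2×5.65)×5.65 = 131.6 ft²
P = b + 2y√(1+z²) = 16.51 + 2×5.65×√(1+1.2²) = 34.16 ft
R = A/P = 131.6/34.16 = 3.852 ft
n = (1.486/Q)·A·R^(2/3)·S^(1/2) = (1.486/894) × 131.6 × 2.457 × 0.02569 = 0.01381

0.0138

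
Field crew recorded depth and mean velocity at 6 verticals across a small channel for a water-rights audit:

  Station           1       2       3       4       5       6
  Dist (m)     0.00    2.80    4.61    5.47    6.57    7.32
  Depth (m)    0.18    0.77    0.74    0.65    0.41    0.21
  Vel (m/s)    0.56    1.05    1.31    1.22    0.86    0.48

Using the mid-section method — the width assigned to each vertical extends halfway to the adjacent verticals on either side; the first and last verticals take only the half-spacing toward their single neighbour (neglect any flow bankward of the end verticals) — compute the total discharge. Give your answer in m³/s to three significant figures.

w_1 = (2.80 − 0.00)/2 = 1.4 m; q_1 = 0.56 × 0.18 × 1.4 = 0.1411 m³/s
w_2 = (4.61 − 0.00)/2 = 2.305 m; q_2 = 1.05 × 0.77 × 2.305 = 1.864 m³/s
w_3 = (5.47 − 2.80)/2 = 1.335 m; q_3 = 1.31 × 0.74 × 1.335 = 1.294 m³/s
w_4 = (6.57 − 4.61)/2 = 0.98 m; q_4 = 1.22 × 0.65 × 0.98 = 0.7771 m³/s
w_5 = (7.32 − 5.47)/2 = 0.925 m; q_5 = 0.86 × 0.41 × 0.925 = 0.3262 m³/s
w_6 = (7.32 − 6.57)/2 = 0.375 m; q_6 = 0.48 × 0.21 × 0.375 = 0.03780 m³/s
Q = Σ qᵢ = 4.440 m³/s

4.44 m³/s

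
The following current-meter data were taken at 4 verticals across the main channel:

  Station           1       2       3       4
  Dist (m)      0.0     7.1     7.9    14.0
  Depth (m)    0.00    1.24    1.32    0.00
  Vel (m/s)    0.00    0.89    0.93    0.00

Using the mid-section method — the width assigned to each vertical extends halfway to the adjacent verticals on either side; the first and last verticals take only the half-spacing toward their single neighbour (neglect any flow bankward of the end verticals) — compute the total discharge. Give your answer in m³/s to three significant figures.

8.59 m³/s

w_2 = (7.9 − 0.0)/2 = 3.95 m; q_2 = 0.89 × 1.24 × 3.95 = 4.359 m³/s
w_3 = (14.0 − 7.1)/2 = 3.45 m; q_3 = 0.93 × 1.32 × 3.45 = 4.235 m³/s
Stations 1, 4 contribute zero (depth or velocity is 0).
Q = Σ qᵢ = 8.594 m³/s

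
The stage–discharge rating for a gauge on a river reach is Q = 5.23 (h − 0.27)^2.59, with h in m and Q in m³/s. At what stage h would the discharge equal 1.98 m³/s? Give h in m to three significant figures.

h − h₀ = (Q/C)^(1/b) = (1.98/5.23)^(1/2.59) = 0.6873 m
h = 0.27 + 0.6873 = 0.9573 m

0.957 m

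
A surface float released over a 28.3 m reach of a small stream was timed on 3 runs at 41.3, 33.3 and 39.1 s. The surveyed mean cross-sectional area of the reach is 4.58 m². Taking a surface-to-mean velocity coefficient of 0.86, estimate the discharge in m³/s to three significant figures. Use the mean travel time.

2.94 m³/s

t̄ = (41.3 + 33.3 + 39.1) / 3 = 37.9 s
v_surface = L / t̄ = 28.3 / 37.9 = 0.7467 m/s
v_mean = 0.86 × 0.7467 = 0.6422 m/s
Q = A × v_mean = 4.58 × 0.6422 = 2.941 m³/s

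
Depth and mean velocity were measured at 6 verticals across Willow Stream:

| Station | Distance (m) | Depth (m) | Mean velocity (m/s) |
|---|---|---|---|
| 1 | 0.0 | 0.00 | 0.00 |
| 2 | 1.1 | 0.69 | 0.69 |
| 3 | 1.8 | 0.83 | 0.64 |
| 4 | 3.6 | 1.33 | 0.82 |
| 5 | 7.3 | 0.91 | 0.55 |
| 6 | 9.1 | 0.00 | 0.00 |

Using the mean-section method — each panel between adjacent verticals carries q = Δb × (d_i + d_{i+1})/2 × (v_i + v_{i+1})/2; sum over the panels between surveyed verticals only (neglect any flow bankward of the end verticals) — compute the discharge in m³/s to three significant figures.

Panel 1-2: Δb = 1.1 m, d̄ = (0.00+0.69)/2 = 0.345, v̄ = (0.00+0.69)/2 = 0.345 → q = 1.1×0.345×0.345 = 0.1309 m³/s
Panel 2-3: Δb = 0.7 m, d̄ = (0.69+0.83)/2 = 0.76, v̄ = (0.69+0.64)/2 = 0.665 → q = 0.7×0.76×0.665 = 0.3538 m³/s
Panel 3-4: Δb = 1.8 m, d̄ = (0.83+1.33)/2 = 1.08, v̄ = (0.64+0.82)/2 = 0.73 → q = 1.8×1.08×0.73 = 1.419 m³/s
Panel 4-5: Δb = 3.7 m, d̄ = (1.33+0.91)/2 = 1.12, v̄ = (0.82+0.55)/2 = 0.685 → q = 3.7×1.12×0.685 = 2.839 m³/s
Panel 5-6: Δb = 1.8 m, d̄ = (0.91+0.00)/2 = 0.455, v̄ = (0.55+0.00)/2 = 0.275 → q = 1.8×0.455×0.275 = 0.2252 m³/s
Q = Σ q = 4.968 m³/s

4.97 m³/s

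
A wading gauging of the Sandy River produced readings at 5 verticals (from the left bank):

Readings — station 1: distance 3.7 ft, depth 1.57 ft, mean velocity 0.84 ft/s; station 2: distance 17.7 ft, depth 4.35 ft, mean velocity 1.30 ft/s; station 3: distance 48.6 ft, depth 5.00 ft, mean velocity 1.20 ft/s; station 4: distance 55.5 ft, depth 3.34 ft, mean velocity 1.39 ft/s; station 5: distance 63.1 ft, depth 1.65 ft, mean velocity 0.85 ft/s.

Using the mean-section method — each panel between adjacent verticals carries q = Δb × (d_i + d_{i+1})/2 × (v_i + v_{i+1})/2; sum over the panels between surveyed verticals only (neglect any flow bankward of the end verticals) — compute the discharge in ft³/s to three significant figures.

283 ft³/s

Panel 1-2: Δb = 14 ft, d̄ = (1.57+4.35)/2 = 2.96, v̄ = (0.84+1.30)/2 = 1.07 → q = 14×2.96×1.07 = 44.34 ft³/s
Panel 2-3: Δb = 30.9 ft, d̄ = (4.35+5.00)/2 = 4.675, v̄ = (1.30+1.20)/2 = 1.25 → q = 30.9×4.675×1.25 = 180.6 ft³/s
Panel 3-4: Δb = 6.9 ft, d̄ = (5.00+3.34)/2 = 4.17, v̄ = (1.20+1.39)/2 = 1.295 → q = 6.9×4.17×1.295 = 37.26 ft³/s
Panel 4-5: Δb = 7.6 ft, d̄ = (3.34+1.65)/2 = 2.495, v̄ = (1.39+0.85)/2 = 1.12 → q = 7.6×2.495×1.12 = 21.24 ft³/s
Q = Σ q = 283.4 ft³/s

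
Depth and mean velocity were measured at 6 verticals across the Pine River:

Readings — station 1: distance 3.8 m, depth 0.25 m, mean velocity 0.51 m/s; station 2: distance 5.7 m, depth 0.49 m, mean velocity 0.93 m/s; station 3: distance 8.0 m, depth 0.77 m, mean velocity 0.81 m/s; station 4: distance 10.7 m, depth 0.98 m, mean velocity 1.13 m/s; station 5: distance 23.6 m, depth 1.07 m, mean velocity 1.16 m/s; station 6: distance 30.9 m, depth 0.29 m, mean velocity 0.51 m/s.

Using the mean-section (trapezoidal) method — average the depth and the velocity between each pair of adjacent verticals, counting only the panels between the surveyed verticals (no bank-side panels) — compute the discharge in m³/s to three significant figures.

23.3 m³/s

Panel 1-2: Δb = 1.9 m, d̄ = (0.25+0.49)/2 = 0.37, v̄ = (0.51+0.93)/2 = 0.72 → q = 1.9×0.37×0.72 = 0.5062 m³/s
Panel 2-3: Δb = 2.3 m, d̄ = (0.49+0.77)/2 = 0.63, v̄ = (0.93+0.81)/2 = 0.87 → q = 2.3×0.63×0.87 = 1.261 m³/s
Panel 3-4: Δb = 2.7 m, d̄ = (0.77+0.98)/2 = 0.875, v̄ = (0.81+1.13)/2 = 0.97 → q = 2.7×0.875×0.97 = 2.292 m³/s
Panel 4-5: Δb = 12.9 m, d̄ = (0.98+1.07)/2 = 1.025, v̄ = (1.13+1.16)/2 = 1.145 → q = 12.9×1.025×1.145 = 15.14 m³/s
Panel 5-6: Δb = 7.3 m, d̄ = (1.07+0.29)/2 = 0.68, v̄ = (1.16+0.51)/2 = 0.835 → q = 7.3×0.68×0.835 = 4.145 m³/s
Q = Σ q = 23.34 m³/s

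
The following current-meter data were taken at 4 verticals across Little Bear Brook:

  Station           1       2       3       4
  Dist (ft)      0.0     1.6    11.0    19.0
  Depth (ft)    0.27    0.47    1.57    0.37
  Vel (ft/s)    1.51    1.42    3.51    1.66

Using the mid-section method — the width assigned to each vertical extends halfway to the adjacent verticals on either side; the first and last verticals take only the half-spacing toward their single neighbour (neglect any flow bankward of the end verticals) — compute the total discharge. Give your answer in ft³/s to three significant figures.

54.4 ft³/s

w_1 = (1.6 − 0.0)/2 = 0.8 ft; q_1 = 1.51 × 0.27 × 0.8 = 0.3262 ft³/s
w_2 = (11.0 − 0.0)/2 = 5.5 ft; q_2 = 1.42 × 0.47 × 5.5 = 3.671 ft³/s
w_3 = (19.0 − 1.6)/2 = 8.7 ft; q_3 = 3.51 × 1.57 × 8.7 = 47.94 ft³/s
w_4 = (19.0 − 11.0)/2 = 4 ft; q_4 = 1.66 × 0.37 × 4 = 2.457 ft³/s
Q = Σ qᵢ = 54.40 ft³/s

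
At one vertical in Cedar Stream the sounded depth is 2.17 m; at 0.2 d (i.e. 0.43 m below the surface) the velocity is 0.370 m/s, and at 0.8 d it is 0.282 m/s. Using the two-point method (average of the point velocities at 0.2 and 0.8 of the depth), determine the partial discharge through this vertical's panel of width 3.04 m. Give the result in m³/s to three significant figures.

v̄ = (0.370 + 0.282) / 2 = 0.3260 m/s
q = v̄ × d × w = 0.3260 × 2.17 × 3.04 = 2.151 m³/s

2.15 m³/s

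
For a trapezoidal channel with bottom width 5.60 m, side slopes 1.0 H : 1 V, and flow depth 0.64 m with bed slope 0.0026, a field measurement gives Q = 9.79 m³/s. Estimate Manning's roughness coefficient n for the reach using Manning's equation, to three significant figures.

0.0138

A = (b + z·y)·y = (5.60 + 1.0×0.64)×0.64 = 3.994 m²
P = b + 2y√(1+z²) = 5.60 + 2×0.64×√(1+1.0²) = 7.410 m
R = A/P = 3.994/7.410 = 0.5389 m
n = (1/Q)·A·R^(2/3)·S^(1/2) = (1/9.79) × 3.994 × 0.6623 × 0.05099 = 0.01378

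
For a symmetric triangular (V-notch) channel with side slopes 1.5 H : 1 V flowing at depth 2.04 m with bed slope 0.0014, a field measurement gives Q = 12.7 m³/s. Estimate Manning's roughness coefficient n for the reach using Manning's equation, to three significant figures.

A = z·y² = 1.5×2.04² = 6.242 m²
P = 2y√(1+z²) = 2×2.04×√(1+1.5²) = 7.355 m
R = A/P = 6.242/7.355 = 0.8487 m
n = (1/Q)·A·R^(2/3)·S^(1/2) = (1/12.7) × 6.242 × 0.8964 × 0.03742 = 0.01649

0.0165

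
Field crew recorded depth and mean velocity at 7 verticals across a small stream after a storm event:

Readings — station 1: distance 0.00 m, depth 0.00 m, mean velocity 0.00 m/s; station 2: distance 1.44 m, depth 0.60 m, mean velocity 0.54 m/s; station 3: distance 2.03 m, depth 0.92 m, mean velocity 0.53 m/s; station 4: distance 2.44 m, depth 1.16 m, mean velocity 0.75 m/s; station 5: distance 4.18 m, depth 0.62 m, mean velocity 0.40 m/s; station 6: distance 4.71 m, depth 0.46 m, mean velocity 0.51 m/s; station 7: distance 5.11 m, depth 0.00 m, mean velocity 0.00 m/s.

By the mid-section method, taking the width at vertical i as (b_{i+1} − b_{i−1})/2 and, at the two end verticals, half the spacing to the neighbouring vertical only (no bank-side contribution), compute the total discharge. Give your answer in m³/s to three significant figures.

w_2 = (2.03 − 0.00)/2 = 1.015 m; q_2 = 0.54 × 0.60 × 1.015 = 0.3289 m³/s
w_3 = (2.44 − 1.44)/2 = 0.5 m; q_3 = 0.53 × 0.92 × 0.5 = 0.2438 m³/s
w_4 = (4.18 − 2.03)/2 = 1.075 m; q_4 = 0.75 × 1.16 × 1.075 = 0.9353 m³/s
w_5 = (4.71 − 2.44)/2 = 1.135 m; q_5 = 0.40 × 0.62 × 1.135 = 0.2815 m³/s
w_6 = (5.11 − 4.18)/2 = 0.465 m; q_6 = 0.51 × 0.46 × 0.465 = 0.1091 m³/s
Stations 1, 7 contribute zero (depth or velocity is 0).
Q = Σ qᵢ = 1.898 m³/s

1.90 m³/s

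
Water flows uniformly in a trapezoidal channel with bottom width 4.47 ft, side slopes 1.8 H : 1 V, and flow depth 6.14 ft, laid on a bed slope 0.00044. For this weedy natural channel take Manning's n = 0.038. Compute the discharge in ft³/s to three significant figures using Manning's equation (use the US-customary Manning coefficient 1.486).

170 ft³/s

A = (b + z·y)·y = (4.47 + 1.8×6.14)×6.14 = 95.31 ft²
P = b + 2y√(1+z²) = 4.47 + 2×6.14×√(1+1.8²) = 29.76 ft
R = A/P = 95.31/29.76 = 3.203 ft
Q = (1.486/n)·A·R^(2/3)·S^(1/2) = (1.486/0.038) × 95.31 × 3.203^(2/3) × 0.00044^(1/2) = 169.9 ft³/s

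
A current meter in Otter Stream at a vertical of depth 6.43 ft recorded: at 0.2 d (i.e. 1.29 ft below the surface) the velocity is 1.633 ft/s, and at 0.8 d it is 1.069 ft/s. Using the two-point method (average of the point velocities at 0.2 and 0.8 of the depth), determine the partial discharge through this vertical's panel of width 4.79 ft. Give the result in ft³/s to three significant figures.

v̄ = (1.633 + 1.069) / 2 = 1.351 ft/s
q = v̄ × d × w = 1.351 × 6.43 × 4.79 = 41.61 ft³/s

41.6 ft³/s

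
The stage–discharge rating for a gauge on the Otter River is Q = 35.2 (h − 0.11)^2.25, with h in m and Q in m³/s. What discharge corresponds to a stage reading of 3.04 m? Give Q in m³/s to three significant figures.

395 m³/s

Q = 35.2 × (3.04 − 0.11)^2.25 = 35.2 × 2.93^2.25 = 395.4 m³/s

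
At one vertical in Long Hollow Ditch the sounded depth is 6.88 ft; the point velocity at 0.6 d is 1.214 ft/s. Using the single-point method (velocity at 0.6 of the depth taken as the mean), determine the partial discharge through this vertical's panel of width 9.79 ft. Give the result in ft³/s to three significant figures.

81.8 ft³/s

v̄ = v₀.₆ = 1.214 ft/s
q = v̄ × d × w = 1.214 × 6.88 × 9.79 = 81.77 ft³/s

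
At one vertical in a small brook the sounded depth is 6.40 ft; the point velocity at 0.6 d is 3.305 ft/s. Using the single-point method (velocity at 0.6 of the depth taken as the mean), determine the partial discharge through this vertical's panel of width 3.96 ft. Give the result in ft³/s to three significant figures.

83.8 ft³/s

v̄ = v₀.₆ = 3.305 ft/s
q = v̄ × d × w = 3.305 × 6.40 × 3.96 = 83.76 ft³/s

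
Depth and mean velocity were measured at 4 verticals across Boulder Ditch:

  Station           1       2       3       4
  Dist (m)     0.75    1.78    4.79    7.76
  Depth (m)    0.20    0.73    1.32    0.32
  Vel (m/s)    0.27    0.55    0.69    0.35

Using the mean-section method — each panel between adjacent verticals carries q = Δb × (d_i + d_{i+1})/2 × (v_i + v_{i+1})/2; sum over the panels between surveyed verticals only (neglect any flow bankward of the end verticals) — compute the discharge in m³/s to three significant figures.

Panel 1-2: Δb = 1.03 m, d̄ = (0.20+0.73)/2 = 0.465, v̄ = (0.27+0.55)/2 = 0.41 → q = 1.03×0.465×0.41 = 0.1964 m³/s
Panel 2-3: Δb = 3.01 m, d̄ = (0.73+1.32)/2 = 1.025, v̄ = (0.55+0.69)/2 = 0.62 → q = 3.01×1.025×0.62 = 1.913 m³/s
Panel 3-4: Δb = 2.97 m, d̄ = (1.32+0.32)/2 = 0.82, v̄ = (0.69+0.35)/2 = 0.52 → q = 2.97×0.82×0.52 = 1.266 m³/s
Q = Σ q = 3.376 m³/s

3.38 m³/s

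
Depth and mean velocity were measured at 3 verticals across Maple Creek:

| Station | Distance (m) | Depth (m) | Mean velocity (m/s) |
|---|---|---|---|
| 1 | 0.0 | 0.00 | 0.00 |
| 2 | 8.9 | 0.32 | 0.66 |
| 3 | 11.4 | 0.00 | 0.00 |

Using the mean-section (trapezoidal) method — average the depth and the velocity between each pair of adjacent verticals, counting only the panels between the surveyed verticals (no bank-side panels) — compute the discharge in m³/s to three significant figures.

0.602 m³/s

Panel 1-2: Δb = 8.9 m, d̄ = (0.00+0.32)/2 = 0.16, v̄ = (0.00+0.66)/2 = 0.33 → q = 8.9×0.16×0.33 = 0.4699 m³/s
Panel 2-3: Δb = 2.5 m, d̄ = (0.32+0.00)/2 = 0.16, v̄ = (0.66+0.00)/2 = 0.33 → q = 2.5×0.16×0.33 = 0.1320 m³/s
Q = Σ q = 0.6019 m³/s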